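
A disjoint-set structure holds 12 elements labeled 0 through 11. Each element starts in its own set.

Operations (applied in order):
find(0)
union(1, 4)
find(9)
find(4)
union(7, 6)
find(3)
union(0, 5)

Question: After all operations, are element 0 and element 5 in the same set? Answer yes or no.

Answer: yes

Derivation:
Step 1: find(0) -> no change; set of 0 is {0}
Step 2: union(1, 4) -> merged; set of 1 now {1, 4}
Step 3: find(9) -> no change; set of 9 is {9}
Step 4: find(4) -> no change; set of 4 is {1, 4}
Step 5: union(7, 6) -> merged; set of 7 now {6, 7}
Step 6: find(3) -> no change; set of 3 is {3}
Step 7: union(0, 5) -> merged; set of 0 now {0, 5}
Set of 0: {0, 5}; 5 is a member.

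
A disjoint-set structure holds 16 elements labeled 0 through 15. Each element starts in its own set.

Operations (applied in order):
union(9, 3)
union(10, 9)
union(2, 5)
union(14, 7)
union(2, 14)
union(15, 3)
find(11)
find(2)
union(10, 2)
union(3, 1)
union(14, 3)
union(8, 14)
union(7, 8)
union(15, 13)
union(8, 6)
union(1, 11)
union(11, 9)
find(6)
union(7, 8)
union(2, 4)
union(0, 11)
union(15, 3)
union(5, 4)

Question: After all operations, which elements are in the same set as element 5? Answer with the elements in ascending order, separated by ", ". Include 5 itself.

Step 1: union(9, 3) -> merged; set of 9 now {3, 9}
Step 2: union(10, 9) -> merged; set of 10 now {3, 9, 10}
Step 3: union(2, 5) -> merged; set of 2 now {2, 5}
Step 4: union(14, 7) -> merged; set of 14 now {7, 14}
Step 5: union(2, 14) -> merged; set of 2 now {2, 5, 7, 14}
Step 6: union(15, 3) -> merged; set of 15 now {3, 9, 10, 15}
Step 7: find(11) -> no change; set of 11 is {11}
Step 8: find(2) -> no change; set of 2 is {2, 5, 7, 14}
Step 9: union(10, 2) -> merged; set of 10 now {2, 3, 5, 7, 9, 10, 14, 15}
Step 10: union(3, 1) -> merged; set of 3 now {1, 2, 3, 5, 7, 9, 10, 14, 15}
Step 11: union(14, 3) -> already same set; set of 14 now {1, 2, 3, 5, 7, 9, 10, 14, 15}
Step 12: union(8, 14) -> merged; set of 8 now {1, 2, 3, 5, 7, 8, 9, 10, 14, 15}
Step 13: union(7, 8) -> already same set; set of 7 now {1, 2, 3, 5, 7, 8, 9, 10, 14, 15}
Step 14: union(15, 13) -> merged; set of 15 now {1, 2, 3, 5, 7, 8, 9, 10, 13, 14, 15}
Step 15: union(8, 6) -> merged; set of 8 now {1, 2, 3, 5, 6, 7, 8, 9, 10, 13, 14, 15}
Step 16: union(1, 11) -> merged; set of 1 now {1, 2, 3, 5, 6, 7, 8, 9, 10, 11, 13, 14, 15}
Step 17: union(11, 9) -> already same set; set of 11 now {1, 2, 3, 5, 6, 7, 8, 9, 10, 11, 13, 14, 15}
Step 18: find(6) -> no change; set of 6 is {1, 2, 3, 5, 6, 7, 8, 9, 10, 11, 13, 14, 15}
Step 19: union(7, 8) -> already same set; set of 7 now {1, 2, 3, 5, 6, 7, 8, 9, 10, 11, 13, 14, 15}
Step 20: union(2, 4) -> merged; set of 2 now {1, 2, 3, 4, 5, 6, 7, 8, 9, 10, 11, 13, 14, 15}
Step 21: union(0, 11) -> merged; set of 0 now {0, 1, 2, 3, 4, 5, 6, 7, 8, 9, 10, 11, 13, 14, 15}
Step 22: union(15, 3) -> already same set; set of 15 now {0, 1, 2, 3, 4, 5, 6, 7, 8, 9, 10, 11, 13, 14, 15}
Step 23: union(5, 4) -> already same set; set of 5 now {0, 1, 2, 3, 4, 5, 6, 7, 8, 9, 10, 11, 13, 14, 15}
Component of 5: {0, 1, 2, 3, 4, 5, 6, 7, 8, 9, 10, 11, 13, 14, 15}

Answer: 0, 1, 2, 3, 4, 5, 6, 7, 8, 9, 10, 11, 13, 14, 15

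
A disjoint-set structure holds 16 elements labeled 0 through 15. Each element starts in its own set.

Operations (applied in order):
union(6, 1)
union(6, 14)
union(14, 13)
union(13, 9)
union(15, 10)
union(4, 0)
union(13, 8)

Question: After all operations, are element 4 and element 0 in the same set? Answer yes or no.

Answer: yes

Derivation:
Step 1: union(6, 1) -> merged; set of 6 now {1, 6}
Step 2: union(6, 14) -> merged; set of 6 now {1, 6, 14}
Step 3: union(14, 13) -> merged; set of 14 now {1, 6, 13, 14}
Step 4: union(13, 9) -> merged; set of 13 now {1, 6, 9, 13, 14}
Step 5: union(15, 10) -> merged; set of 15 now {10, 15}
Step 6: union(4, 0) -> merged; set of 4 now {0, 4}
Step 7: union(13, 8) -> merged; set of 13 now {1, 6, 8, 9, 13, 14}
Set of 4: {0, 4}; 0 is a member.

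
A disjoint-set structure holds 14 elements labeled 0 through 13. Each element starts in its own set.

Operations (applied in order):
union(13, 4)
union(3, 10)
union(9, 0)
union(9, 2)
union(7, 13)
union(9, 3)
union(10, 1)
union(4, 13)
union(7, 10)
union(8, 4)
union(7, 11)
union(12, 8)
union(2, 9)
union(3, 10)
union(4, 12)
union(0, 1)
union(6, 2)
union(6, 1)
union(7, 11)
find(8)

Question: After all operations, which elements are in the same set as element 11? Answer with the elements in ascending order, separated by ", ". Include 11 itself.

Answer: 0, 1, 2, 3, 4, 6, 7, 8, 9, 10, 11, 12, 13

Derivation:
Step 1: union(13, 4) -> merged; set of 13 now {4, 13}
Step 2: union(3, 10) -> merged; set of 3 now {3, 10}
Step 3: union(9, 0) -> merged; set of 9 now {0, 9}
Step 4: union(9, 2) -> merged; set of 9 now {0, 2, 9}
Step 5: union(7, 13) -> merged; set of 7 now {4, 7, 13}
Step 6: union(9, 3) -> merged; set of 9 now {0, 2, 3, 9, 10}
Step 7: union(10, 1) -> merged; set of 10 now {0, 1, 2, 3, 9, 10}
Step 8: union(4, 13) -> already same set; set of 4 now {4, 7, 13}
Step 9: union(7, 10) -> merged; set of 7 now {0, 1, 2, 3, 4, 7, 9, 10, 13}
Step 10: union(8, 4) -> merged; set of 8 now {0, 1, 2, 3, 4, 7, 8, 9, 10, 13}
Step 11: union(7, 11) -> merged; set of 7 now {0, 1, 2, 3, 4, 7, 8, 9, 10, 11, 13}
Step 12: union(12, 8) -> merged; set of 12 now {0, 1, 2, 3, 4, 7, 8, 9, 10, 11, 12, 13}
Step 13: union(2, 9) -> already same set; set of 2 now {0, 1, 2, 3, 4, 7, 8, 9, 10, 11, 12, 13}
Step 14: union(3, 10) -> already same set; set of 3 now {0, 1, 2, 3, 4, 7, 8, 9, 10, 11, 12, 13}
Step 15: union(4, 12) -> already same set; set of 4 now {0, 1, 2, 3, 4, 7, 8, 9, 10, 11, 12, 13}
Step 16: union(0, 1) -> already same set; set of 0 now {0, 1, 2, 3, 4, 7, 8, 9, 10, 11, 12, 13}
Step 17: union(6, 2) -> merged; set of 6 now {0, 1, 2, 3, 4, 6, 7, 8, 9, 10, 11, 12, 13}
Step 18: union(6, 1) -> already same set; set of 6 now {0, 1, 2, 3, 4, 6, 7, 8, 9, 10, 11, 12, 13}
Step 19: union(7, 11) -> already same set; set of 7 now {0, 1, 2, 3, 4, 6, 7, 8, 9, 10, 11, 12, 13}
Step 20: find(8) -> no change; set of 8 is {0, 1, 2, 3, 4, 6, 7, 8, 9, 10, 11, 12, 13}
Component of 11: {0, 1, 2, 3, 4, 6, 7, 8, 9, 10, 11, 12, 13}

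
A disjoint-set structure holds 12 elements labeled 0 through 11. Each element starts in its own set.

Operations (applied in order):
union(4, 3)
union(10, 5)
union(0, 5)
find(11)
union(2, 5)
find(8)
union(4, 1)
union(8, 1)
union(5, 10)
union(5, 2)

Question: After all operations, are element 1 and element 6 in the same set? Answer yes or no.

Step 1: union(4, 3) -> merged; set of 4 now {3, 4}
Step 2: union(10, 5) -> merged; set of 10 now {5, 10}
Step 3: union(0, 5) -> merged; set of 0 now {0, 5, 10}
Step 4: find(11) -> no change; set of 11 is {11}
Step 5: union(2, 5) -> merged; set of 2 now {0, 2, 5, 10}
Step 6: find(8) -> no change; set of 8 is {8}
Step 7: union(4, 1) -> merged; set of 4 now {1, 3, 4}
Step 8: union(8, 1) -> merged; set of 8 now {1, 3, 4, 8}
Step 9: union(5, 10) -> already same set; set of 5 now {0, 2, 5, 10}
Step 10: union(5, 2) -> already same set; set of 5 now {0, 2, 5, 10}
Set of 1: {1, 3, 4, 8}; 6 is not a member.

Answer: no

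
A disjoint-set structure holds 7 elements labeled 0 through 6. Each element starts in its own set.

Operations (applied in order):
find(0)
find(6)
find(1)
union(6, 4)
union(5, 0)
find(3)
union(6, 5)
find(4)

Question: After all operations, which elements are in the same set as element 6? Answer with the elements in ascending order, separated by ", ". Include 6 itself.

Answer: 0, 4, 5, 6

Derivation:
Step 1: find(0) -> no change; set of 0 is {0}
Step 2: find(6) -> no change; set of 6 is {6}
Step 3: find(1) -> no change; set of 1 is {1}
Step 4: union(6, 4) -> merged; set of 6 now {4, 6}
Step 5: union(5, 0) -> merged; set of 5 now {0, 5}
Step 6: find(3) -> no change; set of 3 is {3}
Step 7: union(6, 5) -> merged; set of 6 now {0, 4, 5, 6}
Step 8: find(4) -> no change; set of 4 is {0, 4, 5, 6}
Component of 6: {0, 4, 5, 6}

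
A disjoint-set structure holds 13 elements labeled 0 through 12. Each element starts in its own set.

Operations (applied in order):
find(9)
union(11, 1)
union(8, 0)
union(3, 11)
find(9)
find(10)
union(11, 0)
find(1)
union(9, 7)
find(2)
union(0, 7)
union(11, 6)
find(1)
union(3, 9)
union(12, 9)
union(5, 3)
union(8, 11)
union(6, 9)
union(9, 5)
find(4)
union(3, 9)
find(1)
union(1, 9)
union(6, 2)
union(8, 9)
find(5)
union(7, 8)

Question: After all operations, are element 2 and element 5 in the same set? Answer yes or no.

Answer: yes

Derivation:
Step 1: find(9) -> no change; set of 9 is {9}
Step 2: union(11, 1) -> merged; set of 11 now {1, 11}
Step 3: union(8, 0) -> merged; set of 8 now {0, 8}
Step 4: union(3, 11) -> merged; set of 3 now {1, 3, 11}
Step 5: find(9) -> no change; set of 9 is {9}
Step 6: find(10) -> no change; set of 10 is {10}
Step 7: union(11, 0) -> merged; set of 11 now {0, 1, 3, 8, 11}
Step 8: find(1) -> no change; set of 1 is {0, 1, 3, 8, 11}
Step 9: union(9, 7) -> merged; set of 9 now {7, 9}
Step 10: find(2) -> no change; set of 2 is {2}
Step 11: union(0, 7) -> merged; set of 0 now {0, 1, 3, 7, 8, 9, 11}
Step 12: union(11, 6) -> merged; set of 11 now {0, 1, 3, 6, 7, 8, 9, 11}
Step 13: find(1) -> no change; set of 1 is {0, 1, 3, 6, 7, 8, 9, 11}
Step 14: union(3, 9) -> already same set; set of 3 now {0, 1, 3, 6, 7, 8, 9, 11}
Step 15: union(12, 9) -> merged; set of 12 now {0, 1, 3, 6, 7, 8, 9, 11, 12}
Step 16: union(5, 3) -> merged; set of 5 now {0, 1, 3, 5, 6, 7, 8, 9, 11, 12}
Step 17: union(8, 11) -> already same set; set of 8 now {0, 1, 3, 5, 6, 7, 8, 9, 11, 12}
Step 18: union(6, 9) -> already same set; set of 6 now {0, 1, 3, 5, 6, 7, 8, 9, 11, 12}
Step 19: union(9, 5) -> already same set; set of 9 now {0, 1, 3, 5, 6, 7, 8, 9, 11, 12}
Step 20: find(4) -> no change; set of 4 is {4}
Step 21: union(3, 9) -> already same set; set of 3 now {0, 1, 3, 5, 6, 7, 8, 9, 11, 12}
Step 22: find(1) -> no change; set of 1 is {0, 1, 3, 5, 6, 7, 8, 9, 11, 12}
Step 23: union(1, 9) -> already same set; set of 1 now {0, 1, 3, 5, 6, 7, 8, 9, 11, 12}
Step 24: union(6, 2) -> merged; set of 6 now {0, 1, 2, 3, 5, 6, 7, 8, 9, 11, 12}
Step 25: union(8, 9) -> already same set; set of 8 now {0, 1, 2, 3, 5, 6, 7, 8, 9, 11, 12}
Step 26: find(5) -> no change; set of 5 is {0, 1, 2, 3, 5, 6, 7, 8, 9, 11, 12}
Step 27: union(7, 8) -> already same set; set of 7 now {0, 1, 2, 3, 5, 6, 7, 8, 9, 11, 12}
Set of 2: {0, 1, 2, 3, 5, 6, 7, 8, 9, 11, 12}; 5 is a member.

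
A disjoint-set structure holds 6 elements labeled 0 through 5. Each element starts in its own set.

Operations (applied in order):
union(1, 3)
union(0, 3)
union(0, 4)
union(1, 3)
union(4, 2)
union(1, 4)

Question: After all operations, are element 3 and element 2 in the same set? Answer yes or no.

Answer: yes

Derivation:
Step 1: union(1, 3) -> merged; set of 1 now {1, 3}
Step 2: union(0, 3) -> merged; set of 0 now {0, 1, 3}
Step 3: union(0, 4) -> merged; set of 0 now {0, 1, 3, 4}
Step 4: union(1, 3) -> already same set; set of 1 now {0, 1, 3, 4}
Step 5: union(4, 2) -> merged; set of 4 now {0, 1, 2, 3, 4}
Step 6: union(1, 4) -> already same set; set of 1 now {0, 1, 2, 3, 4}
Set of 3: {0, 1, 2, 3, 4}; 2 is a member.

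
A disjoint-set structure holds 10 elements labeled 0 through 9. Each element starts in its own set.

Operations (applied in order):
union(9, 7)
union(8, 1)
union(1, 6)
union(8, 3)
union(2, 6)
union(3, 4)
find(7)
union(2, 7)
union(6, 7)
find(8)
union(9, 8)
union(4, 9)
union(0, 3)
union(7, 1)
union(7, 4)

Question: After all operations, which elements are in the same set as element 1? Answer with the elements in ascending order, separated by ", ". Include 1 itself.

Answer: 0, 1, 2, 3, 4, 6, 7, 8, 9

Derivation:
Step 1: union(9, 7) -> merged; set of 9 now {7, 9}
Step 2: union(8, 1) -> merged; set of 8 now {1, 8}
Step 3: union(1, 6) -> merged; set of 1 now {1, 6, 8}
Step 4: union(8, 3) -> merged; set of 8 now {1, 3, 6, 8}
Step 5: union(2, 6) -> merged; set of 2 now {1, 2, 3, 6, 8}
Step 6: union(3, 4) -> merged; set of 3 now {1, 2, 3, 4, 6, 8}
Step 7: find(7) -> no change; set of 7 is {7, 9}
Step 8: union(2, 7) -> merged; set of 2 now {1, 2, 3, 4, 6, 7, 8, 9}
Step 9: union(6, 7) -> already same set; set of 6 now {1, 2, 3, 4, 6, 7, 8, 9}
Step 10: find(8) -> no change; set of 8 is {1, 2, 3, 4, 6, 7, 8, 9}
Step 11: union(9, 8) -> already same set; set of 9 now {1, 2, 3, 4, 6, 7, 8, 9}
Step 12: union(4, 9) -> already same set; set of 4 now {1, 2, 3, 4, 6, 7, 8, 9}
Step 13: union(0, 3) -> merged; set of 0 now {0, 1, 2, 3, 4, 6, 7, 8, 9}
Step 14: union(7, 1) -> already same set; set of 7 now {0, 1, 2, 3, 4, 6, 7, 8, 9}
Step 15: union(7, 4) -> already same set; set of 7 now {0, 1, 2, 3, 4, 6, 7, 8, 9}
Component of 1: {0, 1, 2, 3, 4, 6, 7, 8, 9}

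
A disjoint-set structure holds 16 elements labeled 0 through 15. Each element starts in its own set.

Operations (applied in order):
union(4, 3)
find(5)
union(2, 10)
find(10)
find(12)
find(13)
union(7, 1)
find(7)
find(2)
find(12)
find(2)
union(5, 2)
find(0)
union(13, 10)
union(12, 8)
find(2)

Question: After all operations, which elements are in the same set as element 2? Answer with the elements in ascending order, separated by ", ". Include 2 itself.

Answer: 2, 5, 10, 13

Derivation:
Step 1: union(4, 3) -> merged; set of 4 now {3, 4}
Step 2: find(5) -> no change; set of 5 is {5}
Step 3: union(2, 10) -> merged; set of 2 now {2, 10}
Step 4: find(10) -> no change; set of 10 is {2, 10}
Step 5: find(12) -> no change; set of 12 is {12}
Step 6: find(13) -> no change; set of 13 is {13}
Step 7: union(7, 1) -> merged; set of 7 now {1, 7}
Step 8: find(7) -> no change; set of 7 is {1, 7}
Step 9: find(2) -> no change; set of 2 is {2, 10}
Step 10: find(12) -> no change; set of 12 is {12}
Step 11: find(2) -> no change; set of 2 is {2, 10}
Step 12: union(5, 2) -> merged; set of 5 now {2, 5, 10}
Step 13: find(0) -> no change; set of 0 is {0}
Step 14: union(13, 10) -> merged; set of 13 now {2, 5, 10, 13}
Step 15: union(12, 8) -> merged; set of 12 now {8, 12}
Step 16: find(2) -> no change; set of 2 is {2, 5, 10, 13}
Component of 2: {2, 5, 10, 13}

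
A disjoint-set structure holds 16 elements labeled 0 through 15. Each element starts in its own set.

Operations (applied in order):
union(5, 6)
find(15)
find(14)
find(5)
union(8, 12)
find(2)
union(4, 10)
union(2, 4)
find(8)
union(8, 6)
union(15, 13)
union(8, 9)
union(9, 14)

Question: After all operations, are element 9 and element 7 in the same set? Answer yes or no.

Step 1: union(5, 6) -> merged; set of 5 now {5, 6}
Step 2: find(15) -> no change; set of 15 is {15}
Step 3: find(14) -> no change; set of 14 is {14}
Step 4: find(5) -> no change; set of 5 is {5, 6}
Step 5: union(8, 12) -> merged; set of 8 now {8, 12}
Step 6: find(2) -> no change; set of 2 is {2}
Step 7: union(4, 10) -> merged; set of 4 now {4, 10}
Step 8: union(2, 4) -> merged; set of 2 now {2, 4, 10}
Step 9: find(8) -> no change; set of 8 is {8, 12}
Step 10: union(8, 6) -> merged; set of 8 now {5, 6, 8, 12}
Step 11: union(15, 13) -> merged; set of 15 now {13, 15}
Step 12: union(8, 9) -> merged; set of 8 now {5, 6, 8, 9, 12}
Step 13: union(9, 14) -> merged; set of 9 now {5, 6, 8, 9, 12, 14}
Set of 9: {5, 6, 8, 9, 12, 14}; 7 is not a member.

Answer: no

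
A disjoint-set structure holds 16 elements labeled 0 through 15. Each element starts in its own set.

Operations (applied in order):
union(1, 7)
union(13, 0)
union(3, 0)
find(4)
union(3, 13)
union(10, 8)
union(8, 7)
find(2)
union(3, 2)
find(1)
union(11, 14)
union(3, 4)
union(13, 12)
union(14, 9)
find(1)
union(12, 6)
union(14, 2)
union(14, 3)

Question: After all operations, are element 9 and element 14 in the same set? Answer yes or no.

Step 1: union(1, 7) -> merged; set of 1 now {1, 7}
Step 2: union(13, 0) -> merged; set of 13 now {0, 13}
Step 3: union(3, 0) -> merged; set of 3 now {0, 3, 13}
Step 4: find(4) -> no change; set of 4 is {4}
Step 5: union(3, 13) -> already same set; set of 3 now {0, 3, 13}
Step 6: union(10, 8) -> merged; set of 10 now {8, 10}
Step 7: union(8, 7) -> merged; set of 8 now {1, 7, 8, 10}
Step 8: find(2) -> no change; set of 2 is {2}
Step 9: union(3, 2) -> merged; set of 3 now {0, 2, 3, 13}
Step 10: find(1) -> no change; set of 1 is {1, 7, 8, 10}
Step 11: union(11, 14) -> merged; set of 11 now {11, 14}
Step 12: union(3, 4) -> merged; set of 3 now {0, 2, 3, 4, 13}
Step 13: union(13, 12) -> merged; set of 13 now {0, 2, 3, 4, 12, 13}
Step 14: union(14, 9) -> merged; set of 14 now {9, 11, 14}
Step 15: find(1) -> no change; set of 1 is {1, 7, 8, 10}
Step 16: union(12, 6) -> merged; set of 12 now {0, 2, 3, 4, 6, 12, 13}
Step 17: union(14, 2) -> merged; set of 14 now {0, 2, 3, 4, 6, 9, 11, 12, 13, 14}
Step 18: union(14, 3) -> already same set; set of 14 now {0, 2, 3, 4, 6, 9, 11, 12, 13, 14}
Set of 9: {0, 2, 3, 4, 6, 9, 11, 12, 13, 14}; 14 is a member.

Answer: yes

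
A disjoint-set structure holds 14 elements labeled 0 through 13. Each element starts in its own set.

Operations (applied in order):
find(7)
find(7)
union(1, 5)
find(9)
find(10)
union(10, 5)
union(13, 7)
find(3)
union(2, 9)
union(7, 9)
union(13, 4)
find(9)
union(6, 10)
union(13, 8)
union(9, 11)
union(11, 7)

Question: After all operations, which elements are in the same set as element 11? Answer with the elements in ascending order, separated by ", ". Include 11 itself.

Step 1: find(7) -> no change; set of 7 is {7}
Step 2: find(7) -> no change; set of 7 is {7}
Step 3: union(1, 5) -> merged; set of 1 now {1, 5}
Step 4: find(9) -> no change; set of 9 is {9}
Step 5: find(10) -> no change; set of 10 is {10}
Step 6: union(10, 5) -> merged; set of 10 now {1, 5, 10}
Step 7: union(13, 7) -> merged; set of 13 now {7, 13}
Step 8: find(3) -> no change; set of 3 is {3}
Step 9: union(2, 9) -> merged; set of 2 now {2, 9}
Step 10: union(7, 9) -> merged; set of 7 now {2, 7, 9, 13}
Step 11: union(13, 4) -> merged; set of 13 now {2, 4, 7, 9, 13}
Step 12: find(9) -> no change; set of 9 is {2, 4, 7, 9, 13}
Step 13: union(6, 10) -> merged; set of 6 now {1, 5, 6, 10}
Step 14: union(13, 8) -> merged; set of 13 now {2, 4, 7, 8, 9, 13}
Step 15: union(9, 11) -> merged; set of 9 now {2, 4, 7, 8, 9, 11, 13}
Step 16: union(11, 7) -> already same set; set of 11 now {2, 4, 7, 8, 9, 11, 13}
Component of 11: {2, 4, 7, 8, 9, 11, 13}

Answer: 2, 4, 7, 8, 9, 11, 13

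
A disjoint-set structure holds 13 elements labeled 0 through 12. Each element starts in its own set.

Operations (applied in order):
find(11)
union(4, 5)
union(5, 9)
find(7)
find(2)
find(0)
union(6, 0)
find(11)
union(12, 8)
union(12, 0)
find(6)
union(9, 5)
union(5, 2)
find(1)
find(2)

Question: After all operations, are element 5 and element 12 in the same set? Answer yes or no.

Step 1: find(11) -> no change; set of 11 is {11}
Step 2: union(4, 5) -> merged; set of 4 now {4, 5}
Step 3: union(5, 9) -> merged; set of 5 now {4, 5, 9}
Step 4: find(7) -> no change; set of 7 is {7}
Step 5: find(2) -> no change; set of 2 is {2}
Step 6: find(0) -> no change; set of 0 is {0}
Step 7: union(6, 0) -> merged; set of 6 now {0, 6}
Step 8: find(11) -> no change; set of 11 is {11}
Step 9: union(12, 8) -> merged; set of 12 now {8, 12}
Step 10: union(12, 0) -> merged; set of 12 now {0, 6, 8, 12}
Step 11: find(6) -> no change; set of 6 is {0, 6, 8, 12}
Step 12: union(9, 5) -> already same set; set of 9 now {4, 5, 9}
Step 13: union(5, 2) -> merged; set of 5 now {2, 4, 5, 9}
Step 14: find(1) -> no change; set of 1 is {1}
Step 15: find(2) -> no change; set of 2 is {2, 4, 5, 9}
Set of 5: {2, 4, 5, 9}; 12 is not a member.

Answer: no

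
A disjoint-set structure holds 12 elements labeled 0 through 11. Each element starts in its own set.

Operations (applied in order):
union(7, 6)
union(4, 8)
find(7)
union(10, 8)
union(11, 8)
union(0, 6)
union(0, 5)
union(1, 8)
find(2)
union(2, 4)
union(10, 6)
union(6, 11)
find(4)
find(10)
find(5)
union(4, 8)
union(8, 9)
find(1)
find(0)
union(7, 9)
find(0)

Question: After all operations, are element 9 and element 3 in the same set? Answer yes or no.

Answer: no

Derivation:
Step 1: union(7, 6) -> merged; set of 7 now {6, 7}
Step 2: union(4, 8) -> merged; set of 4 now {4, 8}
Step 3: find(7) -> no change; set of 7 is {6, 7}
Step 4: union(10, 8) -> merged; set of 10 now {4, 8, 10}
Step 5: union(11, 8) -> merged; set of 11 now {4, 8, 10, 11}
Step 6: union(0, 6) -> merged; set of 0 now {0, 6, 7}
Step 7: union(0, 5) -> merged; set of 0 now {0, 5, 6, 7}
Step 8: union(1, 8) -> merged; set of 1 now {1, 4, 8, 10, 11}
Step 9: find(2) -> no change; set of 2 is {2}
Step 10: union(2, 4) -> merged; set of 2 now {1, 2, 4, 8, 10, 11}
Step 11: union(10, 6) -> merged; set of 10 now {0, 1, 2, 4, 5, 6, 7, 8, 10, 11}
Step 12: union(6, 11) -> already same set; set of 6 now {0, 1, 2, 4, 5, 6, 7, 8, 10, 11}
Step 13: find(4) -> no change; set of 4 is {0, 1, 2, 4, 5, 6, 7, 8, 10, 11}
Step 14: find(10) -> no change; set of 10 is {0, 1, 2, 4, 5, 6, 7, 8, 10, 11}
Step 15: find(5) -> no change; set of 5 is {0, 1, 2, 4, 5, 6, 7, 8, 10, 11}
Step 16: union(4, 8) -> already same set; set of 4 now {0, 1, 2, 4, 5, 6, 7, 8, 10, 11}
Step 17: union(8, 9) -> merged; set of 8 now {0, 1, 2, 4, 5, 6, 7, 8, 9, 10, 11}
Step 18: find(1) -> no change; set of 1 is {0, 1, 2, 4, 5, 6, 7, 8, 9, 10, 11}
Step 19: find(0) -> no change; set of 0 is {0, 1, 2, 4, 5, 6, 7, 8, 9, 10, 11}
Step 20: union(7, 9) -> already same set; set of 7 now {0, 1, 2, 4, 5, 6, 7, 8, 9, 10, 11}
Step 21: find(0) -> no change; set of 0 is {0, 1, 2, 4, 5, 6, 7, 8, 9, 10, 11}
Set of 9: {0, 1, 2, 4, 5, 6, 7, 8, 9, 10, 11}; 3 is not a member.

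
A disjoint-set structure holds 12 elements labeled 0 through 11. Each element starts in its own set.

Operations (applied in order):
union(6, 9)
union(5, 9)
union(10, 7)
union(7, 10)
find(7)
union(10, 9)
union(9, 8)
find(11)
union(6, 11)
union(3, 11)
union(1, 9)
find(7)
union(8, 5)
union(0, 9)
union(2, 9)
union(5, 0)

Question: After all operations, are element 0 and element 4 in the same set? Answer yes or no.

Answer: no

Derivation:
Step 1: union(6, 9) -> merged; set of 6 now {6, 9}
Step 2: union(5, 9) -> merged; set of 5 now {5, 6, 9}
Step 3: union(10, 7) -> merged; set of 10 now {7, 10}
Step 4: union(7, 10) -> already same set; set of 7 now {7, 10}
Step 5: find(7) -> no change; set of 7 is {7, 10}
Step 6: union(10, 9) -> merged; set of 10 now {5, 6, 7, 9, 10}
Step 7: union(9, 8) -> merged; set of 9 now {5, 6, 7, 8, 9, 10}
Step 8: find(11) -> no change; set of 11 is {11}
Step 9: union(6, 11) -> merged; set of 6 now {5, 6, 7, 8, 9, 10, 11}
Step 10: union(3, 11) -> merged; set of 3 now {3, 5, 6, 7, 8, 9, 10, 11}
Step 11: union(1, 9) -> merged; set of 1 now {1, 3, 5, 6, 7, 8, 9, 10, 11}
Step 12: find(7) -> no change; set of 7 is {1, 3, 5, 6, 7, 8, 9, 10, 11}
Step 13: union(8, 5) -> already same set; set of 8 now {1, 3, 5, 6, 7, 8, 9, 10, 11}
Step 14: union(0, 9) -> merged; set of 0 now {0, 1, 3, 5, 6, 7, 8, 9, 10, 11}
Step 15: union(2, 9) -> merged; set of 2 now {0, 1, 2, 3, 5, 6, 7, 8, 9, 10, 11}
Step 16: union(5, 0) -> already same set; set of 5 now {0, 1, 2, 3, 5, 6, 7, 8, 9, 10, 11}
Set of 0: {0, 1, 2, 3, 5, 6, 7, 8, 9, 10, 11}; 4 is not a member.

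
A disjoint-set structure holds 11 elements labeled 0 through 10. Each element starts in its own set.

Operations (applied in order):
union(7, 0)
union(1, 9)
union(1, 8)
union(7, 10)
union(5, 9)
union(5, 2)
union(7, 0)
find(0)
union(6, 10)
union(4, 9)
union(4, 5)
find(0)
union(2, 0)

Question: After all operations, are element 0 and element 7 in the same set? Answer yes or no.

Answer: yes

Derivation:
Step 1: union(7, 0) -> merged; set of 7 now {0, 7}
Step 2: union(1, 9) -> merged; set of 1 now {1, 9}
Step 3: union(1, 8) -> merged; set of 1 now {1, 8, 9}
Step 4: union(7, 10) -> merged; set of 7 now {0, 7, 10}
Step 5: union(5, 9) -> merged; set of 5 now {1, 5, 8, 9}
Step 6: union(5, 2) -> merged; set of 5 now {1, 2, 5, 8, 9}
Step 7: union(7, 0) -> already same set; set of 7 now {0, 7, 10}
Step 8: find(0) -> no change; set of 0 is {0, 7, 10}
Step 9: union(6, 10) -> merged; set of 6 now {0, 6, 7, 10}
Step 10: union(4, 9) -> merged; set of 4 now {1, 2, 4, 5, 8, 9}
Step 11: union(4, 5) -> already same set; set of 4 now {1, 2, 4, 5, 8, 9}
Step 12: find(0) -> no change; set of 0 is {0, 6, 7, 10}
Step 13: union(2, 0) -> merged; set of 2 now {0, 1, 2, 4, 5, 6, 7, 8, 9, 10}
Set of 0: {0, 1, 2, 4, 5, 6, 7, 8, 9, 10}; 7 is a member.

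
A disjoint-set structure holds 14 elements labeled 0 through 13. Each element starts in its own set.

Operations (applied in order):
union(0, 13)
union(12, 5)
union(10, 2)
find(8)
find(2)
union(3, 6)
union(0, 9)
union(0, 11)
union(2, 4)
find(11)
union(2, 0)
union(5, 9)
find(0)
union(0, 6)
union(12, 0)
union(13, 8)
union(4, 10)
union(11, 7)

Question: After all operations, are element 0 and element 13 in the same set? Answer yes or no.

Answer: yes

Derivation:
Step 1: union(0, 13) -> merged; set of 0 now {0, 13}
Step 2: union(12, 5) -> merged; set of 12 now {5, 12}
Step 3: union(10, 2) -> merged; set of 10 now {2, 10}
Step 4: find(8) -> no change; set of 8 is {8}
Step 5: find(2) -> no change; set of 2 is {2, 10}
Step 6: union(3, 6) -> merged; set of 3 now {3, 6}
Step 7: union(0, 9) -> merged; set of 0 now {0, 9, 13}
Step 8: union(0, 11) -> merged; set of 0 now {0, 9, 11, 13}
Step 9: union(2, 4) -> merged; set of 2 now {2, 4, 10}
Step 10: find(11) -> no change; set of 11 is {0, 9, 11, 13}
Step 11: union(2, 0) -> merged; set of 2 now {0, 2, 4, 9, 10, 11, 13}
Step 12: union(5, 9) -> merged; set of 5 now {0, 2, 4, 5, 9, 10, 11, 12, 13}
Step 13: find(0) -> no change; set of 0 is {0, 2, 4, 5, 9, 10, 11, 12, 13}
Step 14: union(0, 6) -> merged; set of 0 now {0, 2, 3, 4, 5, 6, 9, 10, 11, 12, 13}
Step 15: union(12, 0) -> already same set; set of 12 now {0, 2, 3, 4, 5, 6, 9, 10, 11, 12, 13}
Step 16: union(13, 8) -> merged; set of 13 now {0, 2, 3, 4, 5, 6, 8, 9, 10, 11, 12, 13}
Step 17: union(4, 10) -> already same set; set of 4 now {0, 2, 3, 4, 5, 6, 8, 9, 10, 11, 12, 13}
Step 18: union(11, 7) -> merged; set of 11 now {0, 2, 3, 4, 5, 6, 7, 8, 9, 10, 11, 12, 13}
Set of 0: {0, 2, 3, 4, 5, 6, 7, 8, 9, 10, 11, 12, 13}; 13 is a member.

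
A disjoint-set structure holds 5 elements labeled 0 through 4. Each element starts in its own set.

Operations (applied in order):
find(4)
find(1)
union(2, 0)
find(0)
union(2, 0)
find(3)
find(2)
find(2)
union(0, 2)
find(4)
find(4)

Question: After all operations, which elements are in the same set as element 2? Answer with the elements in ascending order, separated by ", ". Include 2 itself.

Answer: 0, 2

Derivation:
Step 1: find(4) -> no change; set of 4 is {4}
Step 2: find(1) -> no change; set of 1 is {1}
Step 3: union(2, 0) -> merged; set of 2 now {0, 2}
Step 4: find(0) -> no change; set of 0 is {0, 2}
Step 5: union(2, 0) -> already same set; set of 2 now {0, 2}
Step 6: find(3) -> no change; set of 3 is {3}
Step 7: find(2) -> no change; set of 2 is {0, 2}
Step 8: find(2) -> no change; set of 2 is {0, 2}
Step 9: union(0, 2) -> already same set; set of 0 now {0, 2}
Step 10: find(4) -> no change; set of 4 is {4}
Step 11: find(4) -> no change; set of 4 is {4}
Component of 2: {0, 2}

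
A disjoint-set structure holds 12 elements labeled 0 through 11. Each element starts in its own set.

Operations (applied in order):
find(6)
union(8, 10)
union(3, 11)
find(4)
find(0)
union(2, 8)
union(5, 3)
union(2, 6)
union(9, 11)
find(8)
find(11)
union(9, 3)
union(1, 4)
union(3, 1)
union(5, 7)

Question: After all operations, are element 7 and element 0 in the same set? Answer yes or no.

Step 1: find(6) -> no change; set of 6 is {6}
Step 2: union(8, 10) -> merged; set of 8 now {8, 10}
Step 3: union(3, 11) -> merged; set of 3 now {3, 11}
Step 4: find(4) -> no change; set of 4 is {4}
Step 5: find(0) -> no change; set of 0 is {0}
Step 6: union(2, 8) -> merged; set of 2 now {2, 8, 10}
Step 7: union(5, 3) -> merged; set of 5 now {3, 5, 11}
Step 8: union(2, 6) -> merged; set of 2 now {2, 6, 8, 10}
Step 9: union(9, 11) -> merged; set of 9 now {3, 5, 9, 11}
Step 10: find(8) -> no change; set of 8 is {2, 6, 8, 10}
Step 11: find(11) -> no change; set of 11 is {3, 5, 9, 11}
Step 12: union(9, 3) -> already same set; set of 9 now {3, 5, 9, 11}
Step 13: union(1, 4) -> merged; set of 1 now {1, 4}
Step 14: union(3, 1) -> merged; set of 3 now {1, 3, 4, 5, 9, 11}
Step 15: union(5, 7) -> merged; set of 5 now {1, 3, 4, 5, 7, 9, 11}
Set of 7: {1, 3, 4, 5, 7, 9, 11}; 0 is not a member.

Answer: no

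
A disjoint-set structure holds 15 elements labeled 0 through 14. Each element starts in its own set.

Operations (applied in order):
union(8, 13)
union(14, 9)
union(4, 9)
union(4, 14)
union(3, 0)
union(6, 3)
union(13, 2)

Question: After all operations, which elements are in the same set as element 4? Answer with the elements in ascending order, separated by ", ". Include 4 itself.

Step 1: union(8, 13) -> merged; set of 8 now {8, 13}
Step 2: union(14, 9) -> merged; set of 14 now {9, 14}
Step 3: union(4, 9) -> merged; set of 4 now {4, 9, 14}
Step 4: union(4, 14) -> already same set; set of 4 now {4, 9, 14}
Step 5: union(3, 0) -> merged; set of 3 now {0, 3}
Step 6: union(6, 3) -> merged; set of 6 now {0, 3, 6}
Step 7: union(13, 2) -> merged; set of 13 now {2, 8, 13}
Component of 4: {4, 9, 14}

Answer: 4, 9, 14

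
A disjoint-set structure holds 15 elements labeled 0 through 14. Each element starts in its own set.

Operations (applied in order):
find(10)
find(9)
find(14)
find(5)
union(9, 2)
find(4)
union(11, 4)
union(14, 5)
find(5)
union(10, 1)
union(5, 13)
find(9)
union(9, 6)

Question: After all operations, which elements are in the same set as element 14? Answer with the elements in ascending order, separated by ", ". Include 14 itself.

Answer: 5, 13, 14

Derivation:
Step 1: find(10) -> no change; set of 10 is {10}
Step 2: find(9) -> no change; set of 9 is {9}
Step 3: find(14) -> no change; set of 14 is {14}
Step 4: find(5) -> no change; set of 5 is {5}
Step 5: union(9, 2) -> merged; set of 9 now {2, 9}
Step 6: find(4) -> no change; set of 4 is {4}
Step 7: union(11, 4) -> merged; set of 11 now {4, 11}
Step 8: union(14, 5) -> merged; set of 14 now {5, 14}
Step 9: find(5) -> no change; set of 5 is {5, 14}
Step 10: union(10, 1) -> merged; set of 10 now {1, 10}
Step 11: union(5, 13) -> merged; set of 5 now {5, 13, 14}
Step 12: find(9) -> no change; set of 9 is {2, 9}
Step 13: union(9, 6) -> merged; set of 9 now {2, 6, 9}
Component of 14: {5, 13, 14}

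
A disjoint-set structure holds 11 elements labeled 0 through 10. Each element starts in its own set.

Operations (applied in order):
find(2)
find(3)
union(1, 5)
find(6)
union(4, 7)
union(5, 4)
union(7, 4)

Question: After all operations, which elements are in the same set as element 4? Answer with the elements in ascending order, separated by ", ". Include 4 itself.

Step 1: find(2) -> no change; set of 2 is {2}
Step 2: find(3) -> no change; set of 3 is {3}
Step 3: union(1, 5) -> merged; set of 1 now {1, 5}
Step 4: find(6) -> no change; set of 6 is {6}
Step 5: union(4, 7) -> merged; set of 4 now {4, 7}
Step 6: union(5, 4) -> merged; set of 5 now {1, 4, 5, 7}
Step 7: union(7, 4) -> already same set; set of 7 now {1, 4, 5, 7}
Component of 4: {1, 4, 5, 7}

Answer: 1, 4, 5, 7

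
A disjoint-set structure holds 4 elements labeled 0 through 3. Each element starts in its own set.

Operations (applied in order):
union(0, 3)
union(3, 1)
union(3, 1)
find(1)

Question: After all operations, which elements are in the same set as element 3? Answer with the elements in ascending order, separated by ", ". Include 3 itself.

Step 1: union(0, 3) -> merged; set of 0 now {0, 3}
Step 2: union(3, 1) -> merged; set of 3 now {0, 1, 3}
Step 3: union(3, 1) -> already same set; set of 3 now {0, 1, 3}
Step 4: find(1) -> no change; set of 1 is {0, 1, 3}
Component of 3: {0, 1, 3}

Answer: 0, 1, 3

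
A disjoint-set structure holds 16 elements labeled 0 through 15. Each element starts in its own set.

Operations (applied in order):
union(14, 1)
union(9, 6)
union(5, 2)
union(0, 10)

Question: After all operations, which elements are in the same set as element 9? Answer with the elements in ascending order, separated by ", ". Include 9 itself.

Answer: 6, 9

Derivation:
Step 1: union(14, 1) -> merged; set of 14 now {1, 14}
Step 2: union(9, 6) -> merged; set of 9 now {6, 9}
Step 3: union(5, 2) -> merged; set of 5 now {2, 5}
Step 4: union(0, 10) -> merged; set of 0 now {0, 10}
Component of 9: {6, 9}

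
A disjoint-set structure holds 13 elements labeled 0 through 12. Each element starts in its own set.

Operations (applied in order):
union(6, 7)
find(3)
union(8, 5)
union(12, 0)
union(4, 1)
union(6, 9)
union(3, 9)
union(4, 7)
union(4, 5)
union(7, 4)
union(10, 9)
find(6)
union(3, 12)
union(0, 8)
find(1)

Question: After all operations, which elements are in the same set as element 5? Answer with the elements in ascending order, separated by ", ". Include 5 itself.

Answer: 0, 1, 3, 4, 5, 6, 7, 8, 9, 10, 12

Derivation:
Step 1: union(6, 7) -> merged; set of 6 now {6, 7}
Step 2: find(3) -> no change; set of 3 is {3}
Step 3: union(8, 5) -> merged; set of 8 now {5, 8}
Step 4: union(12, 0) -> merged; set of 12 now {0, 12}
Step 5: union(4, 1) -> merged; set of 4 now {1, 4}
Step 6: union(6, 9) -> merged; set of 6 now {6, 7, 9}
Step 7: union(3, 9) -> merged; set of 3 now {3, 6, 7, 9}
Step 8: union(4, 7) -> merged; set of 4 now {1, 3, 4, 6, 7, 9}
Step 9: union(4, 5) -> merged; set of 4 now {1, 3, 4, 5, 6, 7, 8, 9}
Step 10: union(7, 4) -> already same set; set of 7 now {1, 3, 4, 5, 6, 7, 8, 9}
Step 11: union(10, 9) -> merged; set of 10 now {1, 3, 4, 5, 6, 7, 8, 9, 10}
Step 12: find(6) -> no change; set of 6 is {1, 3, 4, 5, 6, 7, 8, 9, 10}
Step 13: union(3, 12) -> merged; set of 3 now {0, 1, 3, 4, 5, 6, 7, 8, 9, 10, 12}
Step 14: union(0, 8) -> already same set; set of 0 now {0, 1, 3, 4, 5, 6, 7, 8, 9, 10, 12}
Step 15: find(1) -> no change; set of 1 is {0, 1, 3, 4, 5, 6, 7, 8, 9, 10, 12}
Component of 5: {0, 1, 3, 4, 5, 6, 7, 8, 9, 10, 12}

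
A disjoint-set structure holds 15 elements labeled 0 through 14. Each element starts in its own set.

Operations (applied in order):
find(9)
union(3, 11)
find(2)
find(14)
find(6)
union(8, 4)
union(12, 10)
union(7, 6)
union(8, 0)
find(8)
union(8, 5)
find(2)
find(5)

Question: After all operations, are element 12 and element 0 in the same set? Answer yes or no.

Step 1: find(9) -> no change; set of 9 is {9}
Step 2: union(3, 11) -> merged; set of 3 now {3, 11}
Step 3: find(2) -> no change; set of 2 is {2}
Step 4: find(14) -> no change; set of 14 is {14}
Step 5: find(6) -> no change; set of 6 is {6}
Step 6: union(8, 4) -> merged; set of 8 now {4, 8}
Step 7: union(12, 10) -> merged; set of 12 now {10, 12}
Step 8: union(7, 6) -> merged; set of 7 now {6, 7}
Step 9: union(8, 0) -> merged; set of 8 now {0, 4, 8}
Step 10: find(8) -> no change; set of 8 is {0, 4, 8}
Step 11: union(8, 5) -> merged; set of 8 now {0, 4, 5, 8}
Step 12: find(2) -> no change; set of 2 is {2}
Step 13: find(5) -> no change; set of 5 is {0, 4, 5, 8}
Set of 12: {10, 12}; 0 is not a member.

Answer: no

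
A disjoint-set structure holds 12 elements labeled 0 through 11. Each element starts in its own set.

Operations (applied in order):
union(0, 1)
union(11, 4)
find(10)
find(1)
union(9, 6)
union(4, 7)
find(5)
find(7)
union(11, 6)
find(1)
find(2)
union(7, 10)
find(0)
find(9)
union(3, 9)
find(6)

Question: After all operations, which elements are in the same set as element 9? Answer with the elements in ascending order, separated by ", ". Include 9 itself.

Answer: 3, 4, 6, 7, 9, 10, 11

Derivation:
Step 1: union(0, 1) -> merged; set of 0 now {0, 1}
Step 2: union(11, 4) -> merged; set of 11 now {4, 11}
Step 3: find(10) -> no change; set of 10 is {10}
Step 4: find(1) -> no change; set of 1 is {0, 1}
Step 5: union(9, 6) -> merged; set of 9 now {6, 9}
Step 6: union(4, 7) -> merged; set of 4 now {4, 7, 11}
Step 7: find(5) -> no change; set of 5 is {5}
Step 8: find(7) -> no change; set of 7 is {4, 7, 11}
Step 9: union(11, 6) -> merged; set of 11 now {4, 6, 7, 9, 11}
Step 10: find(1) -> no change; set of 1 is {0, 1}
Step 11: find(2) -> no change; set of 2 is {2}
Step 12: union(7, 10) -> merged; set of 7 now {4, 6, 7, 9, 10, 11}
Step 13: find(0) -> no change; set of 0 is {0, 1}
Step 14: find(9) -> no change; set of 9 is {4, 6, 7, 9, 10, 11}
Step 15: union(3, 9) -> merged; set of 3 now {3, 4, 6, 7, 9, 10, 11}
Step 16: find(6) -> no change; set of 6 is {3, 4, 6, 7, 9, 10, 11}
Component of 9: {3, 4, 6, 7, 9, 10, 11}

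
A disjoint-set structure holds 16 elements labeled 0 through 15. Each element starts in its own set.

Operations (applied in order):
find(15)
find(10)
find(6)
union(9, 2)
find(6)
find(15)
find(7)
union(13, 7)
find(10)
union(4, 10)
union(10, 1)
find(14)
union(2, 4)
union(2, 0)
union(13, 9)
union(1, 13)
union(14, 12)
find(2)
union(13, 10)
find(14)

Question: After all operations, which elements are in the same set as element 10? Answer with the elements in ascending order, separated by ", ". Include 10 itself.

Step 1: find(15) -> no change; set of 15 is {15}
Step 2: find(10) -> no change; set of 10 is {10}
Step 3: find(6) -> no change; set of 6 is {6}
Step 4: union(9, 2) -> merged; set of 9 now {2, 9}
Step 5: find(6) -> no change; set of 6 is {6}
Step 6: find(15) -> no change; set of 15 is {15}
Step 7: find(7) -> no change; set of 7 is {7}
Step 8: union(13, 7) -> merged; set of 13 now {7, 13}
Step 9: find(10) -> no change; set of 10 is {10}
Step 10: union(4, 10) -> merged; set of 4 now {4, 10}
Step 11: union(10, 1) -> merged; set of 10 now {1, 4, 10}
Step 12: find(14) -> no change; set of 14 is {14}
Step 13: union(2, 4) -> merged; set of 2 now {1, 2, 4, 9, 10}
Step 14: union(2, 0) -> merged; set of 2 now {0, 1, 2, 4, 9, 10}
Step 15: union(13, 9) -> merged; set of 13 now {0, 1, 2, 4, 7, 9, 10, 13}
Step 16: union(1, 13) -> already same set; set of 1 now {0, 1, 2, 4, 7, 9, 10, 13}
Step 17: union(14, 12) -> merged; set of 14 now {12, 14}
Step 18: find(2) -> no change; set of 2 is {0, 1, 2, 4, 7, 9, 10, 13}
Step 19: union(13, 10) -> already same set; set of 13 now {0, 1, 2, 4, 7, 9, 10, 13}
Step 20: find(14) -> no change; set of 14 is {12, 14}
Component of 10: {0, 1, 2, 4, 7, 9, 10, 13}

Answer: 0, 1, 2, 4, 7, 9, 10, 13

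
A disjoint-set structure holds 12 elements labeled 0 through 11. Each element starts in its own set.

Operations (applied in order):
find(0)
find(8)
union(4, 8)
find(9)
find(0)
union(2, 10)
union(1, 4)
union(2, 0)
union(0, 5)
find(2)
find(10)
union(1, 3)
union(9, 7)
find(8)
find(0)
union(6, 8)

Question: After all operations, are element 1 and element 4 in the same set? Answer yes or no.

Step 1: find(0) -> no change; set of 0 is {0}
Step 2: find(8) -> no change; set of 8 is {8}
Step 3: union(4, 8) -> merged; set of 4 now {4, 8}
Step 4: find(9) -> no change; set of 9 is {9}
Step 5: find(0) -> no change; set of 0 is {0}
Step 6: union(2, 10) -> merged; set of 2 now {2, 10}
Step 7: union(1, 4) -> merged; set of 1 now {1, 4, 8}
Step 8: union(2, 0) -> merged; set of 2 now {0, 2, 10}
Step 9: union(0, 5) -> merged; set of 0 now {0, 2, 5, 10}
Step 10: find(2) -> no change; set of 2 is {0, 2, 5, 10}
Step 11: find(10) -> no change; set of 10 is {0, 2, 5, 10}
Step 12: union(1, 3) -> merged; set of 1 now {1, 3, 4, 8}
Step 13: union(9, 7) -> merged; set of 9 now {7, 9}
Step 14: find(8) -> no change; set of 8 is {1, 3, 4, 8}
Step 15: find(0) -> no change; set of 0 is {0, 2, 5, 10}
Step 16: union(6, 8) -> merged; set of 6 now {1, 3, 4, 6, 8}
Set of 1: {1, 3, 4, 6, 8}; 4 is a member.

Answer: yes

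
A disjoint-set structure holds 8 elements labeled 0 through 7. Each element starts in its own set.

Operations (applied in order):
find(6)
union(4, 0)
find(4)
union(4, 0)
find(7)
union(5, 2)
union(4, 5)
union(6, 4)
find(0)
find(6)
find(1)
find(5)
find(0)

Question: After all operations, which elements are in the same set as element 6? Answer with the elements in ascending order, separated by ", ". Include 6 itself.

Answer: 0, 2, 4, 5, 6

Derivation:
Step 1: find(6) -> no change; set of 6 is {6}
Step 2: union(4, 0) -> merged; set of 4 now {0, 4}
Step 3: find(4) -> no change; set of 4 is {0, 4}
Step 4: union(4, 0) -> already same set; set of 4 now {0, 4}
Step 5: find(7) -> no change; set of 7 is {7}
Step 6: union(5, 2) -> merged; set of 5 now {2, 5}
Step 7: union(4, 5) -> merged; set of 4 now {0, 2, 4, 5}
Step 8: union(6, 4) -> merged; set of 6 now {0, 2, 4, 5, 6}
Step 9: find(0) -> no change; set of 0 is {0, 2, 4, 5, 6}
Step 10: find(6) -> no change; set of 6 is {0, 2, 4, 5, 6}
Step 11: find(1) -> no change; set of 1 is {1}
Step 12: find(5) -> no change; set of 5 is {0, 2, 4, 5, 6}
Step 13: find(0) -> no change; set of 0 is {0, 2, 4, 5, 6}
Component of 6: {0, 2, 4, 5, 6}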